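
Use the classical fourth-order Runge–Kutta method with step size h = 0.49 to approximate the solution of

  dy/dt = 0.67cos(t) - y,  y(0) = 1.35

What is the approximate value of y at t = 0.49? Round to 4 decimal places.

RK4: k1 = f(t_n, y_n); k2 = f(t_n + h/2, y_n + (h/2)·k1); k3 = f(t_n + h/2, y_n + (h/2)·k2); k4 = f(t_n + h, y_n + h·k3); y_{n+1} = y_n + (h/6)·(k1 + 2k2 + 2k3 + k4).
t=0.000000, y=1.350000:
  k1 = f(0.000000, 1.350000) = -0.680000
  k2 = f(0.245000, 1.183400) = -0.533408
  k3 = f(0.245000, 1.219315) = -0.569323
  k4 = f(0.490000, 1.071032) = -0.479869
  y ← 1.350000 + (0.49/6)·(k1 + 2k2 + 2k3 + k4) = 1.075165
y(0.49) ≈ 1.0752

1.0752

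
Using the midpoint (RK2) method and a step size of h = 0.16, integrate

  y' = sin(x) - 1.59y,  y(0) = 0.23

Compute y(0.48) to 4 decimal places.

Midpoint: k1 = f(x_n, y_n); k2 = f(x_n + h/2, y_n + (h/2)·k1); y_{n+1} = y_n + h·k2.
x=0.000000, y=0.230000:
  k1 = f(0.000000, 0.230000) = -0.365700
  k2 = f(0.080000, 0.200744) = -0.239268
  y ← 0.230000 + 0.16·(-0.239268) = 0.191717
x=0.160000, y=0.191717:
  k1 = f(0.160000, 0.191717) = -0.145512
  k2 = f(0.240000, 0.180076) = -0.048618
  y ← 0.191717 + 0.16·(-0.048618) = 0.183938
x=0.320000, y=0.183938:
  k1 = f(0.320000, 0.183938) = 0.022105
  k2 = f(0.400000, 0.185707) = 0.094145
  y ← 0.183938 + 0.16·0.094145 = 0.199001
y(0.48) ≈ 0.1990

0.1990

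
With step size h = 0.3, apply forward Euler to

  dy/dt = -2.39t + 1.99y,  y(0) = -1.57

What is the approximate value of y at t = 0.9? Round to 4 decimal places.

-7.1683

Euler: y_{n+1} = y_n + h·f(t_n, y_n).
t=0.000000, y=-1.570000: f=-3.124300 → y ← -1.570000 + 0.3·(-3.124300) = -2.507290
t=0.300000, y=-2.507290: f=-5.706507 → y ← -2.507290 + 0.3·(-5.706507) = -4.219242
t=0.600000, y=-4.219242: f=-9.830292 → y ← -4.219242 + 0.3·(-9.830292) = -7.168330
y(0.9) ≈ -7.1683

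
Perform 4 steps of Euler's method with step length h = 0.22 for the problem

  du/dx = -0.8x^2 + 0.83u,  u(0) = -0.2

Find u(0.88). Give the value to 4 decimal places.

Euler: u_{n+1} = u_n + h·f(x_n, u_n).
x=0.000000, u=-0.200000: f=-0.166000 → u ← -0.200000 + 0.22·(-0.166000) = -0.236520
x=0.220000, u=-0.236520: f=-0.235032 → u ← -0.236520 + 0.22·(-0.235032) = -0.288227
x=0.440000, u=-0.288227: f=-0.394108 → u ← -0.288227 + 0.22·(-0.394108) = -0.374931
x=0.660000, u=-0.374931: f=-0.659673 → u ← -0.374931 + 0.22·(-0.659673) = -0.520059
u(0.88) ≈ -0.5201

-0.5201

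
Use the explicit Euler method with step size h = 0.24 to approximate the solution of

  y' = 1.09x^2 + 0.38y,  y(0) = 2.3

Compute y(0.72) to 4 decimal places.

Euler: y_{n+1} = y_n + h·f(x_n, y_n).
x=0.000000, y=2.300000: f=0.874000 → y ← 2.300000 + 0.24·0.874000 = 2.509760
x=0.240000, y=2.509760: f=1.016493 → y ← 2.509760 + 0.24·1.016493 = 2.753718
x=0.480000, y=2.753718: f=1.297549 → y ← 2.753718 + 0.24·1.297549 = 3.065130
y(0.72) ≈ 3.0651

3.0651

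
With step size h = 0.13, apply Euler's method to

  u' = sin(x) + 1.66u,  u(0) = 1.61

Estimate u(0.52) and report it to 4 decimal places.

3.6328

Euler: u_{n+1} = u_n + h·f(x_n, u_n).
x=0.000000, u=1.610000: f=2.672600 → u ← 1.610000 + 0.13·2.672600 = 1.957438
x=0.130000, u=1.957438: f=3.378981 → u ← 1.957438 + 0.13·3.378981 = 2.396706
x=0.260000, u=2.396706: f=4.235612 → u ← 2.396706 + 0.13·4.235612 = 2.947335
x=0.390000, u=2.947335: f=5.272765 → u ← 2.947335 + 0.13·5.272765 = 3.632794
u(0.52) ≈ 3.6328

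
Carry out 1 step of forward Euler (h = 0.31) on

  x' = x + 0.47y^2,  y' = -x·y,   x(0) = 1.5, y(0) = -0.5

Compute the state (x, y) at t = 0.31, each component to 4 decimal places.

Euler on (x,y): x_{n+1} = x_n + h·x', y_{n+1} = y_n + h·y'.
0.000000: (1.500000, -0.500000); f=(1.617500, 0.750000) → (2.001425, -0.267500)
(x(0.31), y(0.31)) ≈ (2.0014, -0.2675)

2.0014, -0.2675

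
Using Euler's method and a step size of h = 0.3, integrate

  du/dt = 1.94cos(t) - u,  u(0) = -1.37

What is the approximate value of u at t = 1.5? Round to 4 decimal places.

0.7997

Euler: u_{n+1} = u_n + h·f(t_n, u_n).
t=0.000000, u=-1.370000: f=3.310000 → u ← -1.370000 + 0.3·3.310000 = -0.377000
t=0.300000, u=-0.377000: f=2.230353 → u ← -0.377000 + 0.3·2.230353 = 0.292106
t=0.600000, u=0.292106: f=1.309045 → u ← 0.292106 + 0.3·1.309045 = 0.684819
t=0.900000, u=0.684819: f=0.521104 → u ← 0.684819 + 0.3·0.521104 = 0.841151
t=1.200000, u=0.841151: f=-0.138177 → u ← 0.841151 + 0.3·(-0.138177) = 0.799698
u(1.5) ≈ 0.7997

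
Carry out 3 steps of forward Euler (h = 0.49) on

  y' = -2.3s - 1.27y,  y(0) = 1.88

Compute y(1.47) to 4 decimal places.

-1.2117

Euler: y_{n+1} = y_n + h·f(s_n, y_n).
s=0.000000, y=1.880000: f=-2.387600 → y ← 1.880000 + 0.49·(-2.387600) = 0.710076
s=0.490000, y=0.710076: f=-2.028797 → y ← 0.710076 + 0.49·(-2.028797) = -0.284034
s=0.980000, y=-0.284034: f=-1.893276 → y ← -0.284034 + 0.49·(-1.893276) = -1.211740
y(1.47) ≈ -1.2117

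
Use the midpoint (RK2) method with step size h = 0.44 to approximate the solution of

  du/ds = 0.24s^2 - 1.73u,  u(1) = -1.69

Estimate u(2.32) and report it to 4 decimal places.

Midpoint: k1 = f(s_n, u_n); k2 = f(s_n + h/2, u_n + (h/2)·k1); u_{n+1} = u_n + h·k2.
s=1.000000, u=-1.690000:
  k1 = f(1.000000, -1.690000) = 3.163700
  k2 = f(1.220000, -0.993986) = 2.076812
  u ← -1.690000 + 0.44·2.076812 = -0.776203
s=1.440000, u=-0.776203:
  k1 = f(1.440000, -0.776203) = 1.840495
  k2 = f(1.660000, -0.371294) = 1.303683
  u ← -0.776203 + 0.44·1.303683 = -0.202583
s=1.880000, u=-0.202583:
  k1 = f(1.880000, -0.202583) = 1.198724
  k2 = f(2.100000, 0.061137) = 0.952633
  u ← -0.202583 + 0.44·0.952633 = 0.216576
u(2.32) ≈ 0.2166

0.2166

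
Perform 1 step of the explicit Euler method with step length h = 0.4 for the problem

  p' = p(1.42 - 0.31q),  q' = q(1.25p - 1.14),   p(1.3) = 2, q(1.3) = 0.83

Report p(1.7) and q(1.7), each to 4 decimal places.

Euler on (p,q): p_{n+1} = p_n + h·p', q_{n+1} = q_n + h·q'.
1.300000: (2.000000, 0.830000); f=(2.325400, 1.128800) → (2.930160, 1.281520)
(p(1.7), q(1.7)) ≈ (2.9302, 1.2815)

2.9302, 1.2815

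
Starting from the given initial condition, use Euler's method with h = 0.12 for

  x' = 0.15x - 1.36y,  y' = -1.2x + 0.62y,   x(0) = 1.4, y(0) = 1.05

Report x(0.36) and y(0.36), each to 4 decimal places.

Euler on (x,y): x_{n+1} = x_n + h·x', y_{n+1} = y_n + h·y'.
0.000000: (1.400000, 1.050000); f=(-1.218000, -1.029000) → (1.253840, 0.926520)
0.120000: (1.253840, 0.926520); f=(-1.071991, -0.930166) → (1.125201, 0.814900)
0.240000: (1.125201, 0.814900); f=(-0.939484, -0.845003) → (1.012463, 0.713500)
(x(0.36), y(0.36)) ≈ (1.0125, 0.7135)

1.0125, 0.7135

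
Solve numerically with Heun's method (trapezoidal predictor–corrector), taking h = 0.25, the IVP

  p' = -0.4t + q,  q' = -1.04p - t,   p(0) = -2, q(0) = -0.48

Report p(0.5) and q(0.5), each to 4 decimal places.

-2.0395, 0.4706

Heun on (p,q): k1 = f(t_n, state_n); k2 = f(t_n + h, state_n + h·k1); state_{n+1} = state_n + (h/2)·(k1 + k2).
0.000000: (-2.000000, -0.480000)
  k1 = (-0.480000, 2.080000)
  predictor → (-2.120000, 0.040000)
  k2 = (-0.060000, 1.954800)
  → (-2.067500, 0.024350)
0.250000: (-2.067500, 0.024350)
  k1 = (-0.075650, 1.900200)
  predictor → (-2.086412, 0.499400)
  k2 = (0.299400, 1.669869)
  → (-2.039531, 0.470609)
(p(0.5), q(0.5)) ≈ (-2.0395, 0.4706)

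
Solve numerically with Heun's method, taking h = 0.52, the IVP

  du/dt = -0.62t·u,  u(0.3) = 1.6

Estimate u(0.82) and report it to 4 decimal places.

1.3316

Heun: k1 = f(t_n, u_n); k2 = f(t_n + h, u_n + h·k1); u_{n+1} = u_n + (h/2)·(k1 + k2).
t=0.300000, u=1.600000:
  k1 = f(0.300000, 1.600000) = -0.297600
  k2 = f(0.820000, 1.445248) = -0.734764
  u ← 1.600000 + (0.52/2)·(-0.297600 + (-0.734764)) = 1.331585
u(0.82) ≈ 1.3316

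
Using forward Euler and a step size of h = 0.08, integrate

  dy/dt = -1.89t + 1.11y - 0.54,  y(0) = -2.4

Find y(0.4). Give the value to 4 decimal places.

-4.0625

Euler: y_{n+1} = y_n + h·f(t_n, y_n).
t=0.000000, y=-2.400000: f=-3.204000 → y ← -2.400000 + 0.08·(-3.204000) = -2.656320
t=0.080000, y=-2.656320: f=-3.639715 → y ← -2.656320 + 0.08·(-3.639715) = -2.947497
t=0.160000, y=-2.947497: f=-4.114122 → y ← -2.947497 + 0.08·(-4.114122) = -3.276627
t=0.240000, y=-3.276627: f=-4.630656 → y ← -3.276627 + 0.08·(-4.630656) = -3.647079
t=0.320000, y=-3.647079: f=-5.193058 → y ← -3.647079 + 0.08·(-5.193058) = -4.062524
y(0.4) ≈ -4.0625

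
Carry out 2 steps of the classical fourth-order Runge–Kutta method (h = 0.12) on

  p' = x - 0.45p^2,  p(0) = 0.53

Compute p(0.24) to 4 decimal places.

0.5291

RK4: k1 = f(x_n, p_n); k2 = f(x_n + h/2, p_n + (h/2)·k1); k3 = f(x_n + h/2, p_n + (h/2)·k2); k4 = f(x_n + h, p_n + h·k3); p_{n+1} = p_n + (h/6)·(k1 + 2k2 + 2k3 + k4).
x=0.000000, p=0.530000:
  k1 = f(0.000000, 0.530000) = -0.126405
  k2 = f(0.060000, 0.522416) = -0.062813
  k3 = f(0.060000, 0.526231) = -0.064614
  k4 = f(0.120000, 0.522246) = -0.002734
  p ← 0.530000 + (0.12/6)·(k1 + 2k2 + 2k3 + k4) = 0.522320
x=0.120000, p=0.522320:
  k1 = f(0.120000, 0.522320) = -0.002768
  k2 = f(0.180000, 0.522154) = 0.057310
  k3 = f(0.180000, 0.525759) = 0.055610
  k4 = f(0.240000, 0.528993) = 0.114075
  p ← 0.522320 + (0.12/6)·(k1 + 2k2 + 2k3 + k4) = 0.529063
p(0.24) ≈ 0.5291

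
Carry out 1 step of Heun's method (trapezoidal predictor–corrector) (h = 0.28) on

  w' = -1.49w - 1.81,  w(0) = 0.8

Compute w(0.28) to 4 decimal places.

Heun: k1 = f(t_n, w_n); k2 = f(t_n + h, w_n + h·k1); w_{n+1} = w_n + (h/2)·(k1 + k2).
t=0.000000, w=0.800000:
  k1 = f(0.000000, 0.800000) = -3.002000
  k2 = f(0.280000, -0.040560) = -1.749566
  w ← 0.800000 + (0.28/2)·(-3.002000 + (-1.749566)) = 0.134781
w(0.28) ≈ 0.1348

0.1348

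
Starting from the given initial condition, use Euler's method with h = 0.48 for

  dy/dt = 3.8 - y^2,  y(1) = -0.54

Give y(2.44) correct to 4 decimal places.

1.5360

Euler: y_{n+1} = y_n + h·f(t_n, y_n).
t=1.000000, y=-0.540000: f=3.508400 → y ← -0.540000 + 0.48·3.508400 = 1.144032
t=1.480000, y=1.144032: f=2.491191 → y ← 1.144032 + 0.48·2.491191 = 2.339804
t=1.960000, y=2.339804: f=-1.674681 → y ← 2.339804 + 0.48·(-1.674681) = 1.535957
y(2.44) ≈ 1.5360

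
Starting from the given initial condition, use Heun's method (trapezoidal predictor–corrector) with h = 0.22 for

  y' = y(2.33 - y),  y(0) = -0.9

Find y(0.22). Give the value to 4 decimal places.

-1.8751

Heun: k1 = f(x_n, y_n); k2 = f(x_n + h, y_n + h·k1); y_{n+1} = y_n + (h/2)·(k1 + k2).
x=0.000000, y=-0.900000:
  k1 = f(0.000000, -0.900000) = -2.907000
  k2 = f(0.220000, -1.539540) = -5.957312
  y ← -0.900000 + (0.22/2)·(-2.907000 + (-5.957312)) = -1.875074
y(0.22) ≈ -1.8751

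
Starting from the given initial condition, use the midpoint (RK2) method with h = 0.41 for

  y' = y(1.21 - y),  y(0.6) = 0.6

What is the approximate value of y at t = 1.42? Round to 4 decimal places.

Midpoint: k1 = f(t_n, y_n); k2 = f(t_n + h/2, y_n + (h/2)·k1); y_{n+1} = y_n + h·k2.
t=0.600000, y=0.600000:
  k1 = f(0.600000, 0.600000) = 0.366000
  k2 = f(0.805000, 0.675030) = 0.361121
  y ← 0.600000 + 0.41·0.361121 = 0.748060
t=1.010000, y=0.748060:
  k1 = f(1.010000, 0.748060) = 0.345559
  k2 = f(1.215000, 0.818899) = 0.320272
  y ← 0.748060 + 0.41·0.320272 = 0.879371
y(1.42) ≈ 0.8794

0.8794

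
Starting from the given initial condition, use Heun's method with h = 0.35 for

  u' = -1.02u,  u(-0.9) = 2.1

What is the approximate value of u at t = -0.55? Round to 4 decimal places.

1.4841

Heun: k1 = f(t_n, u_n); k2 = f(t_n + h, u_n + h·k1); u_{n+1} = u_n + (h/2)·(k1 + k2).
t=-0.900000, u=2.100000:
  k1 = f(-0.900000, 2.100000) = -2.142000
  k2 = f(-0.550000, 1.350300) = -1.377306
  u ← 2.100000 + (0.35/2)·(-2.142000 + (-1.377306)) = 1.484121
u(-0.55) ≈ 1.4841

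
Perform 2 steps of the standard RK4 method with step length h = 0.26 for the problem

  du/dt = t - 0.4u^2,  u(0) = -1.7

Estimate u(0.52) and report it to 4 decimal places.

-2.4402

RK4: k1 = f(t_n, u_n); k2 = f(t_n + h/2, u_n + (h/2)·k1); k3 = f(t_n + h/2, u_n + (h/2)·k2); k4 = f(t_n + h, u_n + h·k3); u_{n+1} = u_n + (h/6)·(k1 + 2k2 + 2k3 + k4).
t=0.000000, u=-1.700000:
  k1 = f(0.000000, -1.700000) = -1.156000
  k2 = f(0.130000, -1.850280) = -1.239414
  k3 = f(0.130000, -1.861124) = -1.255513
  k4 = f(0.260000, -2.026433) = -1.382573
  u ← -1.700000 + (0.26/6)·(k1 + 2k2 + 2k3 + k4) = -2.026232
t=0.260000, u=-2.026232:
  k1 = f(0.260000, -2.026232) = -1.382246
  k2 = f(0.390000, -2.205924) = -1.556440
  k3 = f(0.390000, -2.228569) = -1.596608
  k4 = f(0.520000, -2.441350) = -1.864076
  u ← -2.026232 + (0.26/6)·(k1 + 2k2 + 2k3 + k4) = -2.440170
u(0.52) ≈ -2.4402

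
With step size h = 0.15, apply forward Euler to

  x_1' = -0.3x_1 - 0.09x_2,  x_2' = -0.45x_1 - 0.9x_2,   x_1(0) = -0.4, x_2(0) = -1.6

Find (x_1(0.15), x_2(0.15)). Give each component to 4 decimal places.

Euler on (x_1,x_2): x_1_{n+1} = x_1_n + h·x_1', x_2_{n+1} = x_2_n + h·x_2'.
0.000000: (-0.400000, -1.600000); f=(0.264000, 1.620000) → (-0.360400, -1.357000)
(x_1(0.15), x_2(0.15)) ≈ (-0.3604, -1.3570)

-0.3604, -1.3570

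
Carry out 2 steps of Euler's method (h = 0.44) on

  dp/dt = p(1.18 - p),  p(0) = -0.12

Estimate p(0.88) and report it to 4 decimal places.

Euler: p_{n+1} = p_n + h·f(t_n, p_n).
t=0.000000, p=-0.120000: f=-0.156000 → p ← -0.120000 + 0.44·(-0.156000) = -0.188640
t=0.440000, p=-0.188640: f=-0.258180 → p ← -0.188640 + 0.44·(-0.258180) = -0.302239
p(0.88) ≈ -0.3022

-0.3022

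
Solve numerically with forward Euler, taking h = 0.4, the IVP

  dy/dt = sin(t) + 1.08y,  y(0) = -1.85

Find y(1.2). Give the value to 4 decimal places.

-4.9225

Euler: y_{n+1} = y_n + h·f(t_n, y_n).
t=0.000000, y=-1.850000: f=-1.998000 → y ← -1.850000 + 0.4·(-1.998000) = -2.649200
t=0.400000, y=-2.649200: f=-2.471718 → y ← -2.649200 + 0.4·(-2.471718) = -3.637887
t=0.800000, y=-3.637887: f=-3.211562 → y ← -3.637887 + 0.4·(-3.211562) = -4.922512
y(1.2) ≈ -4.9225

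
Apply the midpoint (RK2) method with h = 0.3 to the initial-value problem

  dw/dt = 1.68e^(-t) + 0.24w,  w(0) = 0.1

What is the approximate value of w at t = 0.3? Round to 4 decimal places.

Midpoint: k1 = f(t_n, w_n); k2 = f(t_n + h/2, w_n + (h/2)·k1); w_{n+1} = w_n + h·k2.
t=0.000000, w=0.100000:
  k1 = f(0.000000, 0.100000) = 1.704000
  k2 = f(0.150000, 0.355600) = 1.531333
  w ← 0.100000 + 0.3·1.531333 = 0.559400
w(0.3) ≈ 0.5594

0.5594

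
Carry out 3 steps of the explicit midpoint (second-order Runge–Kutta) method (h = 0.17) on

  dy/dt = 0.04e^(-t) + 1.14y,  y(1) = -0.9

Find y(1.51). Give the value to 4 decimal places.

-1.5965

Midpoint: k1 = f(t_n, y_n); k2 = f(t_n + h/2, y_n + (h/2)·k1); y_{n+1} = y_n + h·k2.
t=1.000000, y=-0.900000:
  k1 = f(1.000000, -0.900000) = -1.011285
  k2 = f(1.085000, -0.985959) = -1.110477
  y ← -0.900000 + 0.17·(-1.110477) = -1.088781
t=1.170000, y=-1.088781:
  k1 = f(1.170000, -1.088781) = -1.228796
  k2 = f(1.255000, -1.193229) = -1.348878
  y ← -1.088781 + 0.17·(-1.348878) = -1.318090
t=1.340000, y=-1.318090:
  k1 = f(1.340000, -1.318090) = -1.492149
  k2 = f(1.425000, -1.444923) = -1.637592
  y ← -1.318090 + 0.17·(-1.637592) = -1.596481
y(1.51) ≈ -1.5965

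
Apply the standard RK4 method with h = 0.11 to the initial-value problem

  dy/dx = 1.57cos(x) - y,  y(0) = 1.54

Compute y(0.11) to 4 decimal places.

RK4: k1 = f(x_n, y_n); k2 = f(x_n + h/2, y_n + (h/2)·k1); k3 = f(x_n + h/2, y_n + (h/2)·k2); k4 = f(x_n + h, y_n + h·k3); y_{n+1} = y_n + (h/6)·(k1 + 2k2 + 2k3 + k4).
x=0.000000, y=1.540000:
  k1 = f(0.000000, 1.540000) = 0.030000
  k2 = f(0.055000, 1.541650) = 0.025976
  k3 = f(0.055000, 1.541429) = 0.026197
  k4 = f(0.110000, 1.542882) = 0.017629
  y ← 1.540000 + (0.11/6)·(k1 + 2k2 + 2k3 + k4) = 1.542786
y(0.11) ≈ 1.5428

1.5428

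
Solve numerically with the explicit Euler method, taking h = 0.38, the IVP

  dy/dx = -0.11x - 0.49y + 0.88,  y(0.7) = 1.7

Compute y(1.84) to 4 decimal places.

Euler: y_{n+1} = y_n + h·f(x_n, y_n).
x=0.700000, y=1.700000: f=-0.030000 → y ← 1.700000 + 0.38·(-0.030000) = 1.688600
x=1.080000, y=1.688600: f=-0.066214 → y ← 1.688600 + 0.38·(-0.066214) = 1.663439
x=1.460000, y=1.663439: f=-0.095685 → y ← 1.663439 + 0.38·(-0.095685) = 1.627078
y(1.84) ≈ 1.6271

1.6271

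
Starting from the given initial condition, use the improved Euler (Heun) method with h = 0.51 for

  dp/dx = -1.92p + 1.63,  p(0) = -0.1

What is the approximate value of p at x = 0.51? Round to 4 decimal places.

0.3743

Heun: k1 = f(x_n, p_n); k2 = f(x_n + h, p_n + h·k1); p_{n+1} = p_n + (h/2)·(k1 + k2).
x=0.000000, p=-0.100000:
  k1 = f(0.000000, -0.100000) = 1.822000
  k2 = f(0.510000, 0.829220) = 0.037898
  p ← -0.100000 + (0.51/2)·(1.822000 + 0.037898) = 0.374274
p(0.51) ≈ 0.3743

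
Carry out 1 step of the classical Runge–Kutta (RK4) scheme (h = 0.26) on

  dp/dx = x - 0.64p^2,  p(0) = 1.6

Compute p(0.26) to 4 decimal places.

1.2929

RK4: k1 = f(x_n, p_n); k2 = f(x_n + h/2, p_n + (h/2)·k1); k3 = f(x_n + h/2, p_n + (h/2)·k2); k4 = f(x_n + h, p_n + h·k3); p_{n+1} = p_n + (h/6)·(k1 + 2k2 + 2k3 + k4).
x=0.000000, p=1.600000:
  k1 = f(0.000000, 1.600000) = -1.638400
  k2 = f(0.130000, 1.387008) = -1.101226
  k3 = f(0.130000, 1.456841) = -1.228326
  k4 = f(0.260000, 1.280635) = -0.789617
  p ← 1.600000 + (0.26/6)·(k1 + 2k2 + 2k3 + k4) = 1.292891
p(0.26) ≈ 1.2929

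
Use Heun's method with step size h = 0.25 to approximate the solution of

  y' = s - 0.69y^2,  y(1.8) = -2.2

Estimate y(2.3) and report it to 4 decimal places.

Heun: k1 = f(s_n, y_n); k2 = f(s_n + h, y_n + h·k1); y_{n+1} = y_n + (h/2)·(k1 + k2).
s=1.800000, y=-2.200000:
  k1 = f(1.800000, -2.200000) = -1.539600
  k2 = f(2.050000, -2.584900) = -2.560379
  y ← -2.200000 + (0.25/2)·(-1.539600 + (-2.560379)) = -2.712497
s=2.050000, y=-2.712497:
  k1 = f(2.050000, -2.712497) = -3.026773
  k2 = f(2.300000, -3.469191) = -6.004345
  y ← -2.712497 + (0.25/2)·(-3.026773 + (-6.004345)) = -3.841387
y(2.3) ≈ -3.8414

-3.8414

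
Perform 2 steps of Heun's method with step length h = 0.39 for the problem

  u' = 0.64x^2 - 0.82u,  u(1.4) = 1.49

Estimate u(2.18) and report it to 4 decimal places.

2.0761

Heun: k1 = f(x_n, u_n); k2 = f(x_n + h, u_n + h·k1); u_{n+1} = u_n + (h/2)·(k1 + k2).
x=1.400000, u=1.490000:
  k1 = f(1.400000, 1.490000) = 0.032600
  k2 = f(1.790000, 1.502714) = 0.818399
  u ← 1.490000 + (0.39/2)·(0.032600 + 0.818399) = 1.655945
x=1.790000, u=1.655945:
  k1 = f(1.790000, 1.655945) = 0.692749
  k2 = f(2.180000, 1.926117) = 1.462120
  u ← 1.655945 + (0.39/2)·(0.692749 + 1.462120) = 2.076144
u(2.18) ≈ 2.0761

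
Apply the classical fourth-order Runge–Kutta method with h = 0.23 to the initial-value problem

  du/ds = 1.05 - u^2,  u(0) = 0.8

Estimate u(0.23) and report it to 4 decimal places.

RK4: k1 = f(s_n, u_n); k2 = f(s_n + h/2, u_n + (h/2)·k1); k3 = f(s_n + h/2, u_n + (h/2)·k2); k4 = f(s_n + h, u_n + h·k3); u_{n+1} = u_n + (h/6)·(k1 + 2k2 + 2k3 + k4).
s=0.000000, u=0.800000:
  k1 = f(0.000000, 0.800000) = 0.410000
  k2 = f(0.115000, 0.847150) = 0.332337
  k3 = f(0.115000, 0.838219) = 0.347389
  k4 = f(0.230000, 0.879900) = 0.275777
  u ← 0.800000 + (0.23/6)·(k1 + 2k2 + 2k3 + k4) = 0.878400
u(0.23) ≈ 0.8784

0.8784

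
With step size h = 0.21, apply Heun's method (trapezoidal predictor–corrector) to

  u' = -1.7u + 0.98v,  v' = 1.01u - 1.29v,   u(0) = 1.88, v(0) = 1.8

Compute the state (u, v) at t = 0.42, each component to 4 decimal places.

Heun on (u,v): k1 = f(t_n, state_n); k2 = f(t_n + h, state_n + h·k1); state_{n+1} = state_n + (h/2)·(k1 + k2).
0.000000: (1.880000, 1.800000)
  k1 = (-1.432000, -0.423200)
  predictor → (1.579280, 1.711128)
  k2 = (-1.007871, -0.612282)
  → (1.623814, 1.691274)
0.210000: (1.623814, 1.691274)
  k1 = (-1.103034, -0.541692)
  predictor → (1.392176, 1.577519)
  k2 = (-0.820731, -0.628901)
  → (1.421818, 1.568362)
(u(0.42), v(0.42)) ≈ (1.4218, 1.5684)

1.4218, 1.5684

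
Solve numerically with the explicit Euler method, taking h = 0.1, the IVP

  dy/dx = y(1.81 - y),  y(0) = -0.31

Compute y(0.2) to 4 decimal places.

-0.4578

Euler: y_{n+1} = y_n + h·f(x_n, y_n).
x=0.000000, y=-0.310000: f=-0.657200 → y ← -0.310000 + 0.1·(-0.657200) = -0.375720
x=0.100000, y=-0.375720: f=-0.821219 → y ← -0.375720 + 0.1·(-0.821219) = -0.457842
y(0.2) ≈ -0.4578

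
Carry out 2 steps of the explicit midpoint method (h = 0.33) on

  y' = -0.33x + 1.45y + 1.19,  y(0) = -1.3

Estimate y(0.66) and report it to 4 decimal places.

-2.1281

Midpoint: k1 = f(x_n, y_n); k2 = f(x_n + h/2, y_n + (h/2)·k1); y_{n+1} = y_n + h·k2.
x=0.000000, y=-1.300000:
  k1 = f(0.000000, -1.300000) = -0.695000
  k2 = f(0.165000, -1.414675) = -0.915729
  y ← -1.300000 + 0.33·(-0.915729) = -1.602190
x=0.330000, y=-1.602190:
  k1 = f(0.330000, -1.602190) = -1.242076
  k2 = f(0.495000, -1.807133) = -1.593693
  y ← -1.602190 + 0.33·(-1.593693) = -2.128109
y(0.66) ≈ -2.1281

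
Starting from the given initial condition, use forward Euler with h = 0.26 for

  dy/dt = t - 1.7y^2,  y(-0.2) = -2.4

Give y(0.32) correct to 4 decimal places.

-16.0231

Euler: y_{n+1} = y_n + h·f(t_n, y_n).
t=-0.200000, y=-2.400000: f=-9.992000 → y ← -2.400000 + 0.26·(-9.992000) = -4.997920
t=0.060000, y=-4.997920: f=-42.404647 → y ← -4.997920 + 0.26·(-42.404647) = -16.023128
y(0.32) ≈ -16.0231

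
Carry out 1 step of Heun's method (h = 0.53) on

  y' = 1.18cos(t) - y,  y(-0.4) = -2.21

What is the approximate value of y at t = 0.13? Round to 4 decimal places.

Heun: k1 = f(t_n, y_n); k2 = f(t_n + h, y_n + h·k1); y_{n+1} = y_n + (h/2)·(k1 + k2).
t=-0.400000, y=-2.210000:
  k1 = f(-0.400000, -2.210000) = 3.296852
  k2 = f(0.130000, -0.462668) = 1.632711
  y ← -2.210000 + (0.53/2)·(3.296852 + 1.632711) = -0.903666
y(0.13) ≈ -0.9037

-0.9037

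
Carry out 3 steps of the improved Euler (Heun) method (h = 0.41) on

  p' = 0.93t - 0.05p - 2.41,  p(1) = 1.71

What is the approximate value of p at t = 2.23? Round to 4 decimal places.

Heun: k1 = f(t_n, p_n); k2 = f(t_n + h, p_n + h·k1); p_{n+1} = p_n + (h/2)·(k1 + k2).
t=1.000000, p=1.710000:
  k1 = f(1.000000, 1.710000) = -1.565500
  k2 = f(1.410000, 1.068145) = -1.152107
  p ← 1.710000 + (0.41/2)·(-1.565500 + (-1.152107)) = 1.152891
t=1.410000, p=1.152891:
  k1 = f(1.410000, 1.152891) = -1.156345
  k2 = f(1.820000, 0.678789) = -0.751339
  p ← 1.152891 + (0.41/2)·(-1.156345 + (-0.751339)) = 0.761815
t=1.820000, p=0.761815:
  k1 = f(1.820000, 0.761815) = -0.755491
  k2 = f(2.230000, 0.452064) = -0.358703
  p ← 0.761815 + (0.41/2)·(-0.755491 + (-0.358703)) = 0.533406
p(2.23) ≈ 0.5334

0.5334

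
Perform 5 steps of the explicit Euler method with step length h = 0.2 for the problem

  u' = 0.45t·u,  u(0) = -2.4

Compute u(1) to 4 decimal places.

Euler: u_{n+1} = u_n + h·f(t_n, u_n).
t=0.000000, u=-2.400000: f=0.000000 → u ← -2.400000 + 0.2·0.000000 = -2.400000
t=0.200000, u=-2.400000: f=-0.216000 → u ← -2.400000 + 0.2·(-0.216000) = -2.443200
t=0.400000, u=-2.443200: f=-0.439776 → u ← -2.443200 + 0.2·(-0.439776) = -2.531155
t=0.600000, u=-2.531155: f=-0.683412 → u ← -2.531155 + 0.2·(-0.683412) = -2.667838
t=0.800000, u=-2.667838: f=-0.960422 → u ← -2.667838 + 0.2·(-0.960422) = -2.859922
u(1) ≈ -2.8599

-2.8599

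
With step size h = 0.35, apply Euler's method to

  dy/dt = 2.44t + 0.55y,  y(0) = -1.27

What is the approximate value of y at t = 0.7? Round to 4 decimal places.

Euler: y_{n+1} = y_n + h·f(t_n, y_n).
t=0.000000, y=-1.270000: f=-0.698500 → y ← -1.270000 + 0.35·(-0.698500) = -1.514475
t=0.350000, y=-1.514475: f=0.021039 → y ← -1.514475 + 0.35·0.021039 = -1.507111
y(0.7) ≈ -1.5071

-1.5071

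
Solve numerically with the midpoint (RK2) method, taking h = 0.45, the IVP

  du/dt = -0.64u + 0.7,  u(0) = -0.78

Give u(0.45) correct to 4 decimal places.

Midpoint: k1 = f(t_n, u_n); k2 = f(t_n + h/2, u_n + (h/2)·k1); u_{n+1} = u_n + h·k2.
t=0.000000, u=-0.780000:
  k1 = f(0.000000, -0.780000) = 1.199200
  k2 = f(0.225000, -0.510180) = 1.026515
  u ← -0.780000 + 0.45·1.026515 = -0.318068
u(0.45) ≈ -0.3181

-0.3181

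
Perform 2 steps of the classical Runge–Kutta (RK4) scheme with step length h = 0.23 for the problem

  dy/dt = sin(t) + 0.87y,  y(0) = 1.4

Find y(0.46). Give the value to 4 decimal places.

2.2084

RK4: k1 = f(t_n, y_n); k2 = f(t_n + h/2, y_n + (h/2)·k1); k3 = f(t_n + h/2, y_n + (h/2)·k2); k4 = f(t_n + h, y_n + h·k3); y_{n+1} = y_n + (h/6)·(k1 + 2k2 + 2k3 + k4).
t=0.000000, y=1.400000:
  k1 = f(0.000000, 1.400000) = 1.218000
  k2 = f(0.115000, 1.540070) = 1.454608
  k3 = f(0.115000, 1.567280) = 1.478280
  k4 = f(0.230000, 1.740004) = 1.741781
  y ← 1.400000 + (0.23/6)·(k1 + 2k2 + 2k3 + k4) = 1.738313
t=0.230000, y=1.738313:
  k1 = f(0.230000, 1.738313) = 1.740310
  k2 = f(0.345000, 1.938449) = 2.024647
  k3 = f(0.345000, 1.971147) = 2.053095
  k4 = f(0.460000, 2.210525) = 2.367105
  y ← 1.738313 + (0.23/6)·(k1 + 2k2 + 2k3 + k4) = 2.208391
y(0.46) ≈ 2.2084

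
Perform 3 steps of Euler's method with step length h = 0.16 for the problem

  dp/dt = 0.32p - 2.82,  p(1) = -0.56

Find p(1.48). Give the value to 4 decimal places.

Euler: p_{n+1} = p_n + h·f(t_n, p_n).
t=1.000000, p=-0.560000: f=-2.999200 → p ← -0.560000 + 0.16·(-2.999200) = -1.039872
t=1.160000, p=-1.039872: f=-3.152759 → p ← -1.039872 + 0.16·(-3.152759) = -1.544313
t=1.320000, p=-1.544313: f=-3.314180 → p ← -1.544313 + 0.16·(-3.314180) = -2.074582
p(1.48) ≈ -2.0746

-2.0746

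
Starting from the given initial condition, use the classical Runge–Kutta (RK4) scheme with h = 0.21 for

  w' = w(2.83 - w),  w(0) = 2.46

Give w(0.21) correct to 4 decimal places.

2.6130

RK4: k1 = f(t_n, w_n); k2 = f(t_n + h/2, w_n + (h/2)·k1); k3 = f(t_n + h/2, w_n + (h/2)·k2); k4 = f(t_n + h, w_n + h·k3); w_{n+1} = w_n + (h/6)·(k1 + 2k2 + 2k3 + k4).
t=0.000000, w=2.460000:
  k1 = f(0.000000, 2.460000) = 0.910200
  k2 = f(0.105000, 2.555571) = 0.701323
  k3 = f(0.105000, 2.533639) = 0.750872
  k4 = f(0.210000, 2.617683) = 0.555778
  w ← 2.460000 + (0.21/6)·(k1 + 2k2 + 2k3 + k4) = 2.612963
w(0.21) ≈ 2.6130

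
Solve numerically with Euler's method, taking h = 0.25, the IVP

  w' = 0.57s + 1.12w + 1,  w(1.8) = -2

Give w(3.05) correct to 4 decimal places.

-1.9947

Euler: w_{n+1} = w_n + h·f(s_n, w_n).
s=1.800000, w=-2.000000: f=-0.214000 → w ← -2.000000 + 0.25·(-0.214000) = -2.053500
s=2.050000, w=-2.053500: f=-0.131420 → w ← -2.053500 + 0.25·(-0.131420) = -2.086355
s=2.300000, w=-2.086355: f=-0.025718 → w ← -2.086355 + 0.25·(-0.025718) = -2.092784
s=2.550000, w=-2.092784: f=0.109581 → w ← -2.092784 + 0.25·0.109581 = -2.065389
s=2.800000, w=-2.065389: f=0.282764 → w ← -2.065389 + 0.25·0.282764 = -1.994698
w(3.05) ≈ -1.9947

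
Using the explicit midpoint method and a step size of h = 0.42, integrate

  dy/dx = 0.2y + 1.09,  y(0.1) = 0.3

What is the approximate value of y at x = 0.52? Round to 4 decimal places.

Midpoint: k1 = f(x_n, y_n); k2 = f(x_n + h/2, y_n + (h/2)·k1); y_{n+1} = y_n + h·k2.
x=0.100000, y=0.300000:
  k1 = f(0.100000, 0.300000) = 1.150000
  k2 = f(0.310000, 0.541500) = 1.198300
  y ← 0.300000 + 0.42·1.198300 = 0.803286
y(0.52) ≈ 0.8033

0.8033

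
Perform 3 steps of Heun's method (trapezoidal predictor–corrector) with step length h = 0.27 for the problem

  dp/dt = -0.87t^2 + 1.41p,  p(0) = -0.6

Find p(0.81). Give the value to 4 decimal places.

-2.0506

Heun: k1 = f(t_n, p_n); k2 = f(t_n + h, p_n + h·k1); p_{n+1} = p_n + (h/2)·(k1 + k2).
t=0.000000, p=-0.600000:
  k1 = f(0.000000, -0.600000) = -0.846000
  k2 = f(0.270000, -0.828420) = -1.231495
  p ← -0.600000 + (0.27/2)·(-0.846000 + (-1.231495)) = -0.880462
t=0.270000, p=-0.880462:
  k1 = f(0.270000, -0.880462) = -1.304874
  k2 = f(0.540000, -1.232778) = -1.991909
  p ← -0.880462 + (0.27/2)·(-1.304874 + (-1.991909)) = -1.325528
t=0.540000, p=-1.325528:
  k1 = f(0.540000, -1.325528) = -2.122686
  k2 = f(0.810000, -1.898653) = -3.247907
  p ← -1.325528 + (0.27/2)·(-2.122686 + (-3.247907)) = -2.050558
p(0.81) ≈ -2.0506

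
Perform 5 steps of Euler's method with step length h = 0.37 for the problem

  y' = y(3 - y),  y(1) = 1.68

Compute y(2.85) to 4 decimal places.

Euler: y_{n+1} = y_n + h·f(s_n, y_n).
s=1.000000, y=1.680000: f=2.217600 → y ← 1.680000 + 0.37·2.217600 = 2.500512
s=1.370000, y=2.500512: f=1.248976 → y ← 2.500512 + 0.37·1.248976 = 2.962633
s=1.740000, y=2.962633: f=0.110705 → y ← 2.962633 + 0.37·0.110705 = 3.003594
s=2.110000, y=3.003594: f=-0.010794 → y ← 3.003594 + 0.37·(-0.010794) = 2.999600
s=2.480000, y=2.999600: f=0.001200 → y ← 2.999600 + 0.37·0.001200 = 3.000044
y(2.85) ≈ 3.0000

3.0000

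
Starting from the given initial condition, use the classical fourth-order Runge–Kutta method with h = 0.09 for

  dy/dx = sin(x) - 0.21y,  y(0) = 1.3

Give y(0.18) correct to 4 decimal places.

RK4: k1 = f(x_n, y_n); k2 = f(x_n + h/2, y_n + (h/2)·k1); k3 = f(x_n + h/2, y_n + (h/2)·k2); k4 = f(x_n + h, y_n + h·k3); y_{n+1} = y_n + (h/6)·(k1 + 2k2 + 2k3 + k4).
x=0.000000, y=1.300000:
  k1 = f(0.000000, 1.300000) = -0.273000
  k2 = f(0.045000, 1.287715) = -0.225435
  k3 = f(0.045000, 1.289855) = -0.225885
  k4 = f(0.090000, 1.279670) = -0.178852
  y ← 1.300000 + (0.09/6)·(k1 + 2k2 + 2k3 + k4) = 1.279683
x=0.090000, y=1.279683:
  k1 = f(0.090000, 1.279683) = -0.178855
  k2 = f(0.135000, 1.271634) = -0.132453
  k3 = f(0.135000, 1.273722) = -0.132891
  k4 = f(0.180000, 1.267722) = -0.087192
  y ← 1.279683 + (0.09/6)·(k1 + 2k2 + 2k3 + k4) = 1.267732
y(0.18) ≈ 1.2677

1.2677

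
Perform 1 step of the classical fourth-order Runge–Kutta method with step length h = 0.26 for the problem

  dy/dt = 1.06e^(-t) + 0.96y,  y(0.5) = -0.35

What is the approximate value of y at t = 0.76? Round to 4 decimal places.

-0.2811

RK4: k1 = f(t_n, y_n); k2 = f(t_n + h/2, y_n + (h/2)·k1); k3 = f(t_n + h/2, y_n + (h/2)·k2); k4 = f(t_n + h, y_n + h·k3); y_{n+1} = y_n + (h/6)·(k1 + 2k2 + 2k3 + k4).
t=0.500000, y=-0.350000:
  k1 = f(0.500000, -0.350000) = 0.306922
  k2 = f(0.630000, -0.310100) = 0.266851
  k3 = f(0.630000, -0.315309) = 0.261850
  k4 = f(0.760000, -0.281919) = 0.225084
  y ← -0.350000 + (0.26/6)·(k1 + 2k2 + 2k3 + k4) = -0.281126
y(0.76) ≈ -0.2811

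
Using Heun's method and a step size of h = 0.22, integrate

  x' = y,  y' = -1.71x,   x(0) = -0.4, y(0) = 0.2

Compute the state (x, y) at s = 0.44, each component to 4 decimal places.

Heun on (x,y): k1 = f(s_n, state_n); k2 = f(s_n + h, state_n + h·k1); state_{n+1} = state_n + (h/2)·(k1 + k2).
0.000000: (-0.400000, 0.200000)
  k1 = (0.200000, 0.684000)
  predictor → (-0.356000, 0.350480)
  k2 = (0.350480, 0.608760)
  → (-0.339447, 0.342204)
0.220000: (-0.339447, 0.342204)
  k1 = (0.342204, 0.580455)
  predictor → (-0.264162, 0.469904)
  k2 = (0.469904, 0.451718)
  → (-0.250115, 0.455743)
(x(0.44), y(0.44)) ≈ (-0.2501, 0.4557)

-0.2501, 0.4557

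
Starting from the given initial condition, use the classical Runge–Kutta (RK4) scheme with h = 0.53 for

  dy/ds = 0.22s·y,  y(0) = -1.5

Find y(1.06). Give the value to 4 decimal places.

-1.6973

RK4: k1 = f(s_n, y_n); k2 = f(s_n + h/2, y_n + (h/2)·k1); k3 = f(s_n + h/2, y_n + (h/2)·k2); k4 = f(s_n + h, y_n + h·k3); y_{n+1} = y_n + (h/6)·(k1 + 2k2 + 2k3 + k4).
s=0.000000, y=-1.500000:
  k1 = f(0.000000, -1.500000) = 0.000000
  k2 = f(0.265000, -1.500000) = -0.087450
  k3 = f(0.265000, -1.523174) = -0.088801
  k4 = f(0.530000, -1.547065) = -0.180388
  y ← -1.500000 + (0.53/6)·(k1 + 2k2 + 2k3 + k4) = -1.547072
s=0.530000, y=-1.547072:
  k1 = f(0.530000, -1.547072) = -0.180389
  k2 = f(0.795000, -1.594875) = -0.278944
  k3 = f(0.795000, -1.620992) = -0.283512
  k4 = f(1.060000, -1.697333) = -0.395818
  y ← -1.547072 + (0.53/6)·(k1 + 2k2 + 2k3 + k4) = -1.697337
y(1.06) ≈ -1.6973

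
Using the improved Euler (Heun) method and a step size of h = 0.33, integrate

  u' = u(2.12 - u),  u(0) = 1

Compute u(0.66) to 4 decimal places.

1.6440

Heun: k1 = f(t_n, u_n); k2 = f(t_n + h, u_n + h·k1); u_{n+1} = u_n + (h/2)·(k1 + k2).
t=0.000000, u=1.000000:
  k1 = f(0.000000, 1.000000) = 1.120000
  k2 = f(0.330000, 1.369600) = 1.027748
  u ← 1.000000 + (0.33/2)·(1.120000 + 1.027748) = 1.354378
t=0.330000, u=1.354378:
  k1 = f(0.330000, 1.354378) = 1.036941
  k2 = f(0.660000, 1.696569) = 0.718380
  u ← 1.354378 + (0.33/2)·(1.036941 + 0.718380) = 1.644006
u(0.66) ≈ 1.6440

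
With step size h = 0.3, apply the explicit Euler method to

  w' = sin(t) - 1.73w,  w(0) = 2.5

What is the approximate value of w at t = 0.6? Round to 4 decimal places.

Euler: w_{n+1} = w_n + h·f(t_n, w_n).
t=0.000000, w=2.500000: f=-4.325000 → w ← 2.500000 + 0.3·(-4.325000) = 1.202500
t=0.300000, w=1.202500: f=-1.784805 → w ← 1.202500 + 0.3·(-1.784805) = 0.667059
w(0.6) ≈ 0.6671

0.6671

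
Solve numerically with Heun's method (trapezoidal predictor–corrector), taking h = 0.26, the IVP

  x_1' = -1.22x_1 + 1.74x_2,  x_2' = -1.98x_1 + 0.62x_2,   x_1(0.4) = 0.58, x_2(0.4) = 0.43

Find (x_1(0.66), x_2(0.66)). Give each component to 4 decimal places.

Heun on (x_1,x_2): k1 = f(x_n, state_n); k2 = f(x_n + h, state_n + h·k1); state_{n+1} = state_n + (h/2)·(k1 + k2).
0.400000: (0.580000, 0.430000)
  k1 = (0.040600, -0.881800)
  predictor → (0.590556, 0.200732)
  k2 = (-0.371205, -1.044847)
  → (0.537021, 0.179536)
(x_1(0.66), x_2(0.66)) ≈ (0.5370, 0.1795)

0.5370, 0.1795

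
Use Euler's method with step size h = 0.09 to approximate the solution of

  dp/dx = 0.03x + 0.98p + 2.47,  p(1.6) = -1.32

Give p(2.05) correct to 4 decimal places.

-0.6602

Euler: p_{n+1} = p_n + h·f(x_n, p_n).
x=1.600000, p=-1.320000: f=1.224400 → p ← -1.320000 + 0.09·1.224400 = -1.209804
x=1.690000, p=-1.209804: f=1.335092 → p ← -1.209804 + 0.09·1.335092 = -1.089646
x=1.780000, p=-1.089646: f=1.455547 → p ← -1.089646 + 0.09·1.455547 = -0.958646
x=1.870000, p=-0.958646: f=1.586626 → p ← -0.958646 + 0.09·1.586626 = -0.815850
x=1.960000, p=-0.815850: f=1.729267 → p ← -0.815850 + 0.09·1.729267 = -0.660216
p(2.05) ≈ -0.6602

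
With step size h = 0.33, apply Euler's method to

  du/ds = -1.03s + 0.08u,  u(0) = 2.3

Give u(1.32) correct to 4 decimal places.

1.8677

Euler: u_{n+1} = u_n + h·f(s_n, u_n).
s=0.000000, u=2.300000: f=0.184000 → u ← 2.300000 + 0.33·0.184000 = 2.360720
s=0.330000, u=2.360720: f=-0.151042 → u ← 2.360720 + 0.33·(-0.151042) = 2.310876
s=0.660000, u=2.310876: f=-0.494930 → u ← 2.310876 + 0.33·(-0.494930) = 2.147549
s=0.990000, u=2.147549: f=-0.847896 → u ← 2.147549 + 0.33·(-0.847896) = 1.867743
u(1.32) ≈ 1.8677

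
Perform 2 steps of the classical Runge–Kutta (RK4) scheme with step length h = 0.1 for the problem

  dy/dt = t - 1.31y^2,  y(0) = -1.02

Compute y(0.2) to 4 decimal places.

-1.3667

RK4: k1 = f(t_n, y_n); k2 = f(t_n + h/2, y_n + (h/2)·k1); k3 = f(t_n + h/2, y_n + (h/2)·k2); k4 = f(t_n + h, y_n + h·k3); y_{n+1} = y_n + (h/6)·(k1 + 2k2 + 2k3 + k4).
t=0.000000, y=-1.020000:
  k1 = f(0.000000, -1.020000) = -1.362924
  k2 = f(0.050000, -1.088146) = -1.501121
  k3 = f(0.050000, -1.095056) = -1.520884
  k4 = f(0.100000, -1.172088) = -1.699666
  y ← -1.020000 + (0.1/6)·(k1 + 2k2 + 2k3 + k4) = -1.171777
t=0.100000, y=-1.171777:
  k1 = f(0.100000, -1.171777) = -1.698709
  k2 = f(0.150000, -1.256712) = -1.918916
  k3 = f(0.150000, -1.267722) = -1.955328
  k4 = f(0.200000, -1.367309) = -2.249091
  y ← -1.171777 + (0.1/6)·(k1 + 2k2 + 2k3 + k4) = -1.366715
y(0.2) ≈ -1.3667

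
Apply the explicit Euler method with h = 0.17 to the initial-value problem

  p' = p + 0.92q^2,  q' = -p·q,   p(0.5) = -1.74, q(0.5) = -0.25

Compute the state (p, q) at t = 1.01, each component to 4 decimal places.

Euler on (p,q): p_{n+1} = p_n + h·p', q_{n+1} = q_n + h·q'.
0.500000: (-1.740000, -0.250000); f=(-1.682500, -0.435000) → (-2.026025, -0.323950)
0.670000: (-2.026025, -0.323950); f=(-1.929477, -0.656331) → (-2.354036, -0.435526)
0.840000: (-2.354036, -0.435526); f=(-2.179528, -1.025244) → (-2.724556, -0.609818)
(p(1.01), q(1.01)) ≈ (-2.7246, -0.6098)

-2.7246, -0.6098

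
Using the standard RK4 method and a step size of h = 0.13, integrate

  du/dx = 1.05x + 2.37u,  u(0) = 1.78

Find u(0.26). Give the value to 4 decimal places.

RK4: k1 = f(x_n, u_n); k2 = f(x_n + h/2, u_n + (h/2)·k1); k3 = f(x_n + h/2, u_n + (h/2)·k2); k4 = f(x_n + h, u_n + h·k3); u_{n+1} = u_n + (h/6)·(k1 + 2k2 + 2k3 + k4).
x=0.000000, u=1.780000:
  k1 = f(0.000000, 1.780000) = 4.218600
  k2 = f(0.065000, 2.054209) = 4.936725
  k3 = f(0.065000, 2.100887) = 5.047353
  k4 = f(0.130000, 2.436156) = 5.910189
  u ← 1.780000 + (0.13/6)·(k1 + 2k2 + 2k3 + k4) = 2.432100
x=0.130000, u=2.432100:
  k1 = f(0.130000, 2.432100) = 5.900578
  k2 = f(0.195000, 2.815638) = 6.877812
  k3 = f(0.195000, 2.879158) = 7.028355
  k4 = f(0.260000, 3.345787) = 8.202514
  u ← 2.432100 + (0.13/6)·(k1 + 2k2 + 2k3 + k4) = 3.340268
u(0.26) ≈ 3.3403

3.3403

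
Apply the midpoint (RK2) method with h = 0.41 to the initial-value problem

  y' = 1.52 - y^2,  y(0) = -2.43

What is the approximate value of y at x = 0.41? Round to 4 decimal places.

-6.3503

Midpoint: k1 = f(x_n, y_n); k2 = f(x_n + h/2, y_n + (h/2)·k1); y_{n+1} = y_n + h·k2.
x=0.000000, y=-2.430000:
  k1 = f(0.000000, -2.430000) = -4.384900
  k2 = f(0.205000, -3.328905) = -9.561605
  y ← -2.430000 + 0.41·(-9.561605) = -6.350258
y(0.41) ≈ -6.3503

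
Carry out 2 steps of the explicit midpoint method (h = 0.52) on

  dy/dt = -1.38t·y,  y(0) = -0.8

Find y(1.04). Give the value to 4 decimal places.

-0.3545

Midpoint: k1 = f(t_n, y_n); k2 = f(t_n + h/2, y_n + (h/2)·k1); y_{n+1} = y_n + h·k2.
t=0.000000, y=-0.800000:
  k1 = f(0.000000, -0.800000) = 0.000000
  k2 = f(0.260000, -0.800000) = 0.287040
  y ← -0.800000 + 0.52·0.287040 = -0.650739
t=0.520000, y=-0.650739:
  k1 = f(0.520000, -0.650739) = 0.466970
  k2 = f(0.780000, -0.529327) = 0.569767
  y ← -0.650739 + 0.52·0.569767 = -0.354460
y(1.04) ≈ -0.3545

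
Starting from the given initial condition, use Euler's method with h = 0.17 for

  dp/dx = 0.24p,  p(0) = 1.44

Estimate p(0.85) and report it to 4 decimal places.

1.7587

Euler: p_{n+1} = p_n + h·f(x_n, p_n).
x=0.000000, p=1.440000: f=0.345600 → p ← 1.440000 + 0.17·0.345600 = 1.498752
x=0.170000, p=1.498752: f=0.359700 → p ← 1.498752 + 0.17·0.359700 = 1.559901
x=0.340000, p=1.559901: f=0.374376 → p ← 1.559901 + 0.17·0.374376 = 1.623545
x=0.510000, p=1.623545: f=0.389651 → p ← 1.623545 + 0.17·0.389651 = 1.689786
x=0.680000, p=1.689786: f=0.405549 → p ← 1.689786 + 0.17·0.405549 = 1.758729
p(0.85) ≈ 1.7587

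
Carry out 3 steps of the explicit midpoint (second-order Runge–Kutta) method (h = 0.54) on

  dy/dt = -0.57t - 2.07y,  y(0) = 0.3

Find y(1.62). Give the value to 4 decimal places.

Midpoint: k1 = f(t_n, y_n); k2 = f(t_n + h/2, y_n + (h/2)·k1); y_{n+1} = y_n + h·k2.
t=0.000000, y=0.300000:
  k1 = f(0.000000, 0.300000) = -0.621000
  k2 = f(0.270000, 0.132330) = -0.427823
  y ← 0.300000 + 0.54·(-0.427823) = 0.068976
t=0.540000, y=0.068976:
  k1 = f(0.540000, 0.068976) = -0.450579
  k2 = f(0.810000, -0.052681) = -0.352651
  y ← 0.068976 + 0.54·(-0.352651) = -0.121456
t=1.080000, y=-0.121456:
  k1 = f(1.080000, -0.121456) = -0.364187
  k2 = f(1.350000, -0.219786) = -0.314543
  y ← -0.121456 + 0.54·(-0.314543) = -0.291309
y(1.62) ≈ -0.2913

-0.2913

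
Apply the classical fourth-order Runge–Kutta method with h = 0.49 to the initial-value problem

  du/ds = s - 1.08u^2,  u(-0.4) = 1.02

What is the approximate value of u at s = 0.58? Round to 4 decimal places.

0.5997

RK4: k1 = f(s_n, u_n); k2 = f(s_n + h/2, u_n + (h/2)·k1); k3 = f(s_n + h/2, u_n + (h/2)·k2); k4 = f(s_n + h, u_n + h·k3); u_{n+1} = u_n + (h/6)·(k1 + 2k2 + 2k3 + k4).
s=-0.400000, u=1.020000:
  k1 = f(-0.400000, 1.020000) = -1.523632
  k2 = f(-0.155000, 0.646710) = -0.606693
  k3 = f(-0.155000, 0.871360) = -0.975010
  k4 = f(0.090000, 0.542245) = -0.227552
  u ← 1.020000 + (0.49/6)·(k1 + 2k2 + 2k3 + k4) = 0.618642
s=0.090000, u=0.618642:
  k1 = f(0.090000, 0.618642) = -0.323335
  k2 = f(0.335000, 0.539425) = 0.020743
  k3 = f(0.335000, 0.623724) = -0.085154
  k4 = f(0.580000, 0.576916) = 0.220541
  u ← 0.618642 + (0.49/6)·(k1 + 2k2 + 2k3 + k4) = 0.599726
u(0.58) ≈ 0.5997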